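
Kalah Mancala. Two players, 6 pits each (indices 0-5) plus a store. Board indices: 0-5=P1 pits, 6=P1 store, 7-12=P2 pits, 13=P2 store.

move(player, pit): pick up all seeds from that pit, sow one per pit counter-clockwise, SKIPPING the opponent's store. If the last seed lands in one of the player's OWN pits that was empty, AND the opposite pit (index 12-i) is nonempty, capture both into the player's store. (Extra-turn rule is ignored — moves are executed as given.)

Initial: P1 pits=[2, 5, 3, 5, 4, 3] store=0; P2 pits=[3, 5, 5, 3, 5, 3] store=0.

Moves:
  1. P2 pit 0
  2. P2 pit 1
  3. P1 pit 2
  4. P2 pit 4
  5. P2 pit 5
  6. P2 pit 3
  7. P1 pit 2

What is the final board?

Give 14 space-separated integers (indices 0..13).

Move 1: P2 pit0 -> P1=[2,5,3,5,4,3](0) P2=[0,6,6,4,5,3](0)
Move 2: P2 pit1 -> P1=[3,5,3,5,4,3](0) P2=[0,0,7,5,6,4](1)
Move 3: P1 pit2 -> P1=[3,5,0,6,5,4](0) P2=[0,0,7,5,6,4](1)
Move 4: P2 pit4 -> P1=[4,6,1,7,5,4](0) P2=[0,0,7,5,0,5](2)
Move 5: P2 pit5 -> P1=[5,7,2,8,5,4](0) P2=[0,0,7,5,0,0](3)
Move 6: P2 pit3 -> P1=[6,8,2,8,5,4](0) P2=[0,0,7,0,1,1](4)
Move 7: P1 pit2 -> P1=[6,8,0,9,6,4](0) P2=[0,0,7,0,1,1](4)

Answer: 6 8 0 9 6 4 0 0 0 7 0 1 1 4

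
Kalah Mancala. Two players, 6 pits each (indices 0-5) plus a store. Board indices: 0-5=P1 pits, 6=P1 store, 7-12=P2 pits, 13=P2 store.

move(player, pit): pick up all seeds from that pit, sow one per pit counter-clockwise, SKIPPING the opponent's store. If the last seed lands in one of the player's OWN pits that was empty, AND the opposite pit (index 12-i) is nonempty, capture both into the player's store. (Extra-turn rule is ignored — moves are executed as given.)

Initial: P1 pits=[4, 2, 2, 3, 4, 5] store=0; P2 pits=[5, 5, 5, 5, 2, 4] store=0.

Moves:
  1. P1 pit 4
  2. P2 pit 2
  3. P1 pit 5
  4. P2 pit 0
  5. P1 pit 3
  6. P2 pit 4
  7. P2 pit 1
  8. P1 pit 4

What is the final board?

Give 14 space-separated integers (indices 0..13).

Move 1: P1 pit4 -> P1=[4,2,2,3,0,6](1) P2=[6,6,5,5,2,4](0)
Move 2: P2 pit2 -> P1=[5,2,2,3,0,6](1) P2=[6,6,0,6,3,5](1)
Move 3: P1 pit5 -> P1=[5,2,2,3,0,0](2) P2=[7,7,1,7,4,5](1)
Move 4: P2 pit0 -> P1=[6,2,2,3,0,0](2) P2=[0,8,2,8,5,6](2)
Move 5: P1 pit3 -> P1=[6,2,2,0,1,1](3) P2=[0,8,2,8,5,6](2)
Move 6: P2 pit4 -> P1=[7,3,3,0,1,1](3) P2=[0,8,2,8,0,7](3)
Move 7: P2 pit1 -> P1=[8,4,4,0,1,1](3) P2=[0,0,3,9,1,8](4)
Move 8: P1 pit4 -> P1=[8,4,4,0,0,2](3) P2=[0,0,3,9,1,8](4)

Answer: 8 4 4 0 0 2 3 0 0 3 9 1 8 4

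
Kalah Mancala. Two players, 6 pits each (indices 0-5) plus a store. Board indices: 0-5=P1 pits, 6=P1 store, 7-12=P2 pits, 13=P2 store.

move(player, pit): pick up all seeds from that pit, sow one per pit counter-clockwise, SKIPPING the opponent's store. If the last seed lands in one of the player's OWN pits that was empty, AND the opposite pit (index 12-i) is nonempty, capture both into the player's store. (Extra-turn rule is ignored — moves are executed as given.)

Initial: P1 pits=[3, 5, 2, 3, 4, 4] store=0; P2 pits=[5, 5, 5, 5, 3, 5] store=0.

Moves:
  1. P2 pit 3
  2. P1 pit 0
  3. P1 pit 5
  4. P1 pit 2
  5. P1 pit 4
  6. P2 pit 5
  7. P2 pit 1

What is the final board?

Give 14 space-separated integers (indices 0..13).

Move 1: P2 pit3 -> P1=[4,6,2,3,4,4](0) P2=[5,5,5,0,4,6](1)
Move 2: P1 pit0 -> P1=[0,7,3,4,5,4](0) P2=[5,5,5,0,4,6](1)
Move 3: P1 pit5 -> P1=[0,7,3,4,5,0](1) P2=[6,6,6,0,4,6](1)
Move 4: P1 pit2 -> P1=[0,7,0,5,6,0](8) P2=[0,6,6,0,4,6](1)
Move 5: P1 pit4 -> P1=[0,7,0,5,0,1](9) P2=[1,7,7,1,4,6](1)
Move 6: P2 pit5 -> P1=[1,8,1,6,1,1](9) P2=[1,7,7,1,4,0](2)
Move 7: P2 pit1 -> P1=[2,9,1,6,1,1](9) P2=[1,0,8,2,5,1](3)

Answer: 2 9 1 6 1 1 9 1 0 8 2 5 1 3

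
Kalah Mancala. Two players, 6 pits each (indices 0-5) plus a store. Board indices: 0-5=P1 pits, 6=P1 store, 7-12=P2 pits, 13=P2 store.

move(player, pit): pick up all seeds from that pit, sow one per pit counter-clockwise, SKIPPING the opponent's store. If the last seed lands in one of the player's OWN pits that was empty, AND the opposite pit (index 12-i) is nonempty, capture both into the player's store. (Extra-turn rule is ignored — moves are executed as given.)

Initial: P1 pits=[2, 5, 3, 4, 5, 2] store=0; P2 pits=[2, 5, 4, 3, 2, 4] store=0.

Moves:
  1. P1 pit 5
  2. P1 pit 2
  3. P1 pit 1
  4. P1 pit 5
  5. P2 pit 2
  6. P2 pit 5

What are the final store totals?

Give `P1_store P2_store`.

Answer: 7 2

Derivation:
Move 1: P1 pit5 -> P1=[2,5,3,4,5,0](1) P2=[3,5,4,3,2,4](0)
Move 2: P1 pit2 -> P1=[2,5,0,5,6,0](5) P2=[0,5,4,3,2,4](0)
Move 3: P1 pit1 -> P1=[2,0,1,6,7,1](6) P2=[0,5,4,3,2,4](0)
Move 4: P1 pit5 -> P1=[2,0,1,6,7,0](7) P2=[0,5,4,3,2,4](0)
Move 5: P2 pit2 -> P1=[2,0,1,6,7,0](7) P2=[0,5,0,4,3,5](1)
Move 6: P2 pit5 -> P1=[3,1,2,7,7,0](7) P2=[0,5,0,4,3,0](2)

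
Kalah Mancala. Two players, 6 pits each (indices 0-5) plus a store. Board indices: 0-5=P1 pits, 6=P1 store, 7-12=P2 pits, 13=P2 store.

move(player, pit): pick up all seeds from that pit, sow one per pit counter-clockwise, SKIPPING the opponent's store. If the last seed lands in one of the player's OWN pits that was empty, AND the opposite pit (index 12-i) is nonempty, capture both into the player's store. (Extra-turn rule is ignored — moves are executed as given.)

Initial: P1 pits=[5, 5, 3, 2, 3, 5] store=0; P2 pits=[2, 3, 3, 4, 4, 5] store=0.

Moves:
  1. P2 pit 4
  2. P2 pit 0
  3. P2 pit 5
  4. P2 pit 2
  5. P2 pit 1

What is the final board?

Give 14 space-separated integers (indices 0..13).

Answer: 7 7 4 3 4 5 0 0 0 1 6 2 2 3

Derivation:
Move 1: P2 pit4 -> P1=[6,6,3,2,3,5](0) P2=[2,3,3,4,0,6](1)
Move 2: P2 pit0 -> P1=[6,6,3,2,3,5](0) P2=[0,4,4,4,0,6](1)
Move 3: P2 pit5 -> P1=[7,7,4,3,4,5](0) P2=[0,4,4,4,0,0](2)
Move 4: P2 pit2 -> P1=[7,7,4,3,4,5](0) P2=[0,4,0,5,1,1](3)
Move 5: P2 pit1 -> P1=[7,7,4,3,4,5](0) P2=[0,0,1,6,2,2](3)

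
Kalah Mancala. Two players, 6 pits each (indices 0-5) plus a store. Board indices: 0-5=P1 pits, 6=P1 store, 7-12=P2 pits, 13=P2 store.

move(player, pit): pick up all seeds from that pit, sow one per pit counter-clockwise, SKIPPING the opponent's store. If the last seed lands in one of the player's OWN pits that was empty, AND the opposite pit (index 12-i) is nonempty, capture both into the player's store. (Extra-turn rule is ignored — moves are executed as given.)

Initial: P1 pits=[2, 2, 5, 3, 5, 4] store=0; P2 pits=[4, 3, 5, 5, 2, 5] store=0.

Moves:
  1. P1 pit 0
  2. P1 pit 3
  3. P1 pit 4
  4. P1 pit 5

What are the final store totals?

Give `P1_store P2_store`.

Answer: 3 0

Derivation:
Move 1: P1 pit0 -> P1=[0,3,6,3,5,4](0) P2=[4,3,5,5,2,5](0)
Move 2: P1 pit3 -> P1=[0,3,6,0,6,5](1) P2=[4,3,5,5,2,5](0)
Move 3: P1 pit4 -> P1=[0,3,6,0,0,6](2) P2=[5,4,6,6,2,5](0)
Move 4: P1 pit5 -> P1=[0,3,6,0,0,0](3) P2=[6,5,7,7,3,5](0)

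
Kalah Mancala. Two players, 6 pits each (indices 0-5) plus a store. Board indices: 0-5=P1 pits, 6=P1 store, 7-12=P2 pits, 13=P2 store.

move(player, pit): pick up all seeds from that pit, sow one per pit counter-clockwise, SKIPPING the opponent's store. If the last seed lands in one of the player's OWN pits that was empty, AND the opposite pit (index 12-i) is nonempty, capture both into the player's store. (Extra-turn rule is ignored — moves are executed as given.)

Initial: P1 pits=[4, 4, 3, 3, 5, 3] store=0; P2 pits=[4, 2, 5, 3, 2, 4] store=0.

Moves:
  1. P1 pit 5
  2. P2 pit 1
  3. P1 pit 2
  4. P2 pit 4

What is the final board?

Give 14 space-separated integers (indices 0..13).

Move 1: P1 pit5 -> P1=[4,4,3,3,5,0](1) P2=[5,3,5,3,2,4](0)
Move 2: P2 pit1 -> P1=[4,4,3,3,5,0](1) P2=[5,0,6,4,3,4](0)
Move 3: P1 pit2 -> P1=[4,4,0,4,6,0](7) P2=[0,0,6,4,3,4](0)
Move 4: P2 pit4 -> P1=[5,4,0,4,6,0](7) P2=[0,0,6,4,0,5](1)

Answer: 5 4 0 4 6 0 7 0 0 6 4 0 5 1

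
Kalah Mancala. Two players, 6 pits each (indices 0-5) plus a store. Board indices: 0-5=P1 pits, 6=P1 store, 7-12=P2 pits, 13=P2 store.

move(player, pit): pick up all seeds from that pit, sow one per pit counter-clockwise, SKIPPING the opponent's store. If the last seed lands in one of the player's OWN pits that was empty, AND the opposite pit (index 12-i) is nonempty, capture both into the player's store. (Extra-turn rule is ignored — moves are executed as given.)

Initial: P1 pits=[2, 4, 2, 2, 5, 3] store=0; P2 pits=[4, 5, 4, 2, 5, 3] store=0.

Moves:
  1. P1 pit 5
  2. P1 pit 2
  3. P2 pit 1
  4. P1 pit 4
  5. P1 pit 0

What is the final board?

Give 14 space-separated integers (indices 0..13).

Answer: 0 5 1 4 0 1 2 6 1 6 4 6 4 1

Derivation:
Move 1: P1 pit5 -> P1=[2,4,2,2,5,0](1) P2=[5,6,4,2,5,3](0)
Move 2: P1 pit2 -> P1=[2,4,0,3,6,0](1) P2=[5,6,4,2,5,3](0)
Move 3: P2 pit1 -> P1=[3,4,0,3,6,0](1) P2=[5,0,5,3,6,4](1)
Move 4: P1 pit4 -> P1=[3,4,0,3,0,1](2) P2=[6,1,6,4,6,4](1)
Move 5: P1 pit0 -> P1=[0,5,1,4,0,1](2) P2=[6,1,6,4,6,4](1)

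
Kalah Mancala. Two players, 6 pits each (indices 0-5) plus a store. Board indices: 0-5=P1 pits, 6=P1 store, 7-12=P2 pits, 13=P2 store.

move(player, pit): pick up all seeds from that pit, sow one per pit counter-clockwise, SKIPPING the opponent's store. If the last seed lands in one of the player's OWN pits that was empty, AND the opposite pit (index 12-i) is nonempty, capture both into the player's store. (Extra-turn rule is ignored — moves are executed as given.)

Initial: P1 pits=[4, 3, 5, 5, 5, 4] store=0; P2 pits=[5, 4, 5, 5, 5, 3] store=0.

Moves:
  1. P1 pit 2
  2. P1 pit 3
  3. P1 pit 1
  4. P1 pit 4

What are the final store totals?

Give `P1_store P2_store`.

Answer: 3 0

Derivation:
Move 1: P1 pit2 -> P1=[4,3,0,6,6,5](1) P2=[6,4,5,5,5,3](0)
Move 2: P1 pit3 -> P1=[4,3,0,0,7,6](2) P2=[7,5,6,5,5,3](0)
Move 3: P1 pit1 -> P1=[4,0,1,1,8,6](2) P2=[7,5,6,5,5,3](0)
Move 4: P1 pit4 -> P1=[4,0,1,1,0,7](3) P2=[8,6,7,6,6,4](0)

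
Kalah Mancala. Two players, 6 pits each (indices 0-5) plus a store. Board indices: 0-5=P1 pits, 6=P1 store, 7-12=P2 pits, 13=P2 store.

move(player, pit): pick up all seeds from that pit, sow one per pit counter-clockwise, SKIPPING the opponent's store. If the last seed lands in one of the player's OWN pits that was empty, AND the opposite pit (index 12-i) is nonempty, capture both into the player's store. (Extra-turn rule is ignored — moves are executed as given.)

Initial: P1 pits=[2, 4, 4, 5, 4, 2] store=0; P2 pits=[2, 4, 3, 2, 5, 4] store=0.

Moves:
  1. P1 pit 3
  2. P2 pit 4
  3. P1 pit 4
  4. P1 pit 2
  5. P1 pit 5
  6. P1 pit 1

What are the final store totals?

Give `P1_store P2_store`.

Answer: 5 1

Derivation:
Move 1: P1 pit3 -> P1=[2,4,4,0,5,3](1) P2=[3,5,3,2,5,4](0)
Move 2: P2 pit4 -> P1=[3,5,5,0,5,3](1) P2=[3,5,3,2,0,5](1)
Move 3: P1 pit4 -> P1=[3,5,5,0,0,4](2) P2=[4,6,4,2,0,5](1)
Move 4: P1 pit2 -> P1=[3,5,0,1,1,5](3) P2=[5,6,4,2,0,5](1)
Move 5: P1 pit5 -> P1=[3,5,0,1,1,0](4) P2=[6,7,5,3,0,5](1)
Move 6: P1 pit1 -> P1=[3,0,1,2,2,1](5) P2=[6,7,5,3,0,5](1)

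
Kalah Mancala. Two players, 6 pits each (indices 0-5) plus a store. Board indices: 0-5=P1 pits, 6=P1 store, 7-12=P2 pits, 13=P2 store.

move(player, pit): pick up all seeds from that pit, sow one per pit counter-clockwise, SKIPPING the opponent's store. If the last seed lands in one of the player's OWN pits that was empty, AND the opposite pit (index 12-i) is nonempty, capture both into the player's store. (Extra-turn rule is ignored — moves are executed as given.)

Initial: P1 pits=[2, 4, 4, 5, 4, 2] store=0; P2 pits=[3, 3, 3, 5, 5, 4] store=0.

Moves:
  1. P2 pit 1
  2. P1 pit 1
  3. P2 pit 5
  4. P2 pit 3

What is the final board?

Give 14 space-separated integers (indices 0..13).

Answer: 4 2 7 6 5 3 0 3 0 4 0 7 1 2

Derivation:
Move 1: P2 pit1 -> P1=[2,4,4,5,4,2](0) P2=[3,0,4,6,6,4](0)
Move 2: P1 pit1 -> P1=[2,0,5,6,5,3](0) P2=[3,0,4,6,6,4](0)
Move 3: P2 pit5 -> P1=[3,1,6,6,5,3](0) P2=[3,0,4,6,6,0](1)
Move 4: P2 pit3 -> P1=[4,2,7,6,5,3](0) P2=[3,0,4,0,7,1](2)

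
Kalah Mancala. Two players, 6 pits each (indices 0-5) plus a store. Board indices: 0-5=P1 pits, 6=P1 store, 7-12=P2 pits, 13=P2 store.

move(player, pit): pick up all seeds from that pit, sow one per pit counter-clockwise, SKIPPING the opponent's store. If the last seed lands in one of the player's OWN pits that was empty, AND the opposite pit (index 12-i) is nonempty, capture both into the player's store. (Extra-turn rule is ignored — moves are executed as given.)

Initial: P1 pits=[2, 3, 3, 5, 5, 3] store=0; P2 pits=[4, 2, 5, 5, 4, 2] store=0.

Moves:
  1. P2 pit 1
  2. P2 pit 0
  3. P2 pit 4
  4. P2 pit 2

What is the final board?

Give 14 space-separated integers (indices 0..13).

Answer: 4 5 5 5 5 3 0 0 1 0 8 1 4 2

Derivation:
Move 1: P2 pit1 -> P1=[2,3,3,5,5,3](0) P2=[4,0,6,6,4,2](0)
Move 2: P2 pit0 -> P1=[2,3,3,5,5,3](0) P2=[0,1,7,7,5,2](0)
Move 3: P2 pit4 -> P1=[3,4,4,5,5,3](0) P2=[0,1,7,7,0,3](1)
Move 4: P2 pit2 -> P1=[4,5,5,5,5,3](0) P2=[0,1,0,8,1,4](2)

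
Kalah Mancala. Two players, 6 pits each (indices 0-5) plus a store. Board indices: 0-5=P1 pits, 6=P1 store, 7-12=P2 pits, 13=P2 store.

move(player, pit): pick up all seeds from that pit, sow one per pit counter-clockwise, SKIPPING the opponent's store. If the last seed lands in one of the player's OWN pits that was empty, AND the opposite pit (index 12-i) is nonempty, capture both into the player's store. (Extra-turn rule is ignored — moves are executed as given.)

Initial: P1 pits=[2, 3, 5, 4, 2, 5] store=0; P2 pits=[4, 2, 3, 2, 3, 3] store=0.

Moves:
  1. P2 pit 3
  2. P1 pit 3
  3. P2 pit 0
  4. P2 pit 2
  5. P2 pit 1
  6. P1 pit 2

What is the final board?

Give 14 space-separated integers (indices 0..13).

Move 1: P2 pit3 -> P1=[2,3,5,4,2,5](0) P2=[4,2,3,0,4,4](0)
Move 2: P1 pit3 -> P1=[2,3,5,0,3,6](1) P2=[5,2,3,0,4,4](0)
Move 3: P2 pit0 -> P1=[2,3,5,0,3,6](1) P2=[0,3,4,1,5,5](0)
Move 4: P2 pit2 -> P1=[2,3,5,0,3,6](1) P2=[0,3,0,2,6,6](1)
Move 5: P2 pit1 -> P1=[2,3,5,0,3,6](1) P2=[0,0,1,3,7,6](1)
Move 6: P1 pit2 -> P1=[2,3,0,1,4,7](2) P2=[1,0,1,3,7,6](1)

Answer: 2 3 0 1 4 7 2 1 0 1 3 7 6 1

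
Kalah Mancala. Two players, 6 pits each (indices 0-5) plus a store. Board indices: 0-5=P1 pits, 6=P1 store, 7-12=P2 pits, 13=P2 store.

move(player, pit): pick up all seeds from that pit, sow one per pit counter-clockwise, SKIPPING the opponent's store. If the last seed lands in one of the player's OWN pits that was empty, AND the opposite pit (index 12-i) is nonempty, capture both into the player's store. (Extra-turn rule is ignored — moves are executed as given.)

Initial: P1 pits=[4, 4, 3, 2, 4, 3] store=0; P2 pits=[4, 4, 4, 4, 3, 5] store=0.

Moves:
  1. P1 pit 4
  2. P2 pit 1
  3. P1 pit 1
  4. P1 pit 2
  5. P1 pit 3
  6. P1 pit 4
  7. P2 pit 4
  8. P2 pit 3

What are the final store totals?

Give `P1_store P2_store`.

Answer: 4 3

Derivation:
Move 1: P1 pit4 -> P1=[4,4,3,2,0,4](1) P2=[5,5,4,4,3,5](0)
Move 2: P2 pit1 -> P1=[4,4,3,2,0,4](1) P2=[5,0,5,5,4,6](1)
Move 3: P1 pit1 -> P1=[4,0,4,3,1,5](1) P2=[5,0,5,5,4,6](1)
Move 4: P1 pit2 -> P1=[4,0,0,4,2,6](2) P2=[5,0,5,5,4,6](1)
Move 5: P1 pit3 -> P1=[4,0,0,0,3,7](3) P2=[6,0,5,5,4,6](1)
Move 6: P1 pit4 -> P1=[4,0,0,0,0,8](4) P2=[7,0,5,5,4,6](1)
Move 7: P2 pit4 -> P1=[5,1,0,0,0,8](4) P2=[7,0,5,5,0,7](2)
Move 8: P2 pit3 -> P1=[6,2,0,0,0,8](4) P2=[7,0,5,0,1,8](3)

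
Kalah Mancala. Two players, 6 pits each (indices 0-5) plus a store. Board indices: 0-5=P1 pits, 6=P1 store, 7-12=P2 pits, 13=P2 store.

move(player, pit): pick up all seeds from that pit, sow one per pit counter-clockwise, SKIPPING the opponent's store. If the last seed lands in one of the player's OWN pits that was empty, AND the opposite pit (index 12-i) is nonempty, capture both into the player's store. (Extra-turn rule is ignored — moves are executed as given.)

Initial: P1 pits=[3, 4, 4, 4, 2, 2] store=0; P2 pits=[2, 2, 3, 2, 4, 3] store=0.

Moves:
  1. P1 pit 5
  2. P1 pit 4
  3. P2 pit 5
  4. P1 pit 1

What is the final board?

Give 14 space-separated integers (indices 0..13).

Move 1: P1 pit5 -> P1=[3,4,4,4,2,0](1) P2=[3,2,3,2,4,3](0)
Move 2: P1 pit4 -> P1=[3,4,4,4,0,1](2) P2=[3,2,3,2,4,3](0)
Move 3: P2 pit5 -> P1=[4,5,4,4,0,1](2) P2=[3,2,3,2,4,0](1)
Move 4: P1 pit1 -> P1=[4,0,5,5,1,2](3) P2=[3,2,3,2,4,0](1)

Answer: 4 0 5 5 1 2 3 3 2 3 2 4 0 1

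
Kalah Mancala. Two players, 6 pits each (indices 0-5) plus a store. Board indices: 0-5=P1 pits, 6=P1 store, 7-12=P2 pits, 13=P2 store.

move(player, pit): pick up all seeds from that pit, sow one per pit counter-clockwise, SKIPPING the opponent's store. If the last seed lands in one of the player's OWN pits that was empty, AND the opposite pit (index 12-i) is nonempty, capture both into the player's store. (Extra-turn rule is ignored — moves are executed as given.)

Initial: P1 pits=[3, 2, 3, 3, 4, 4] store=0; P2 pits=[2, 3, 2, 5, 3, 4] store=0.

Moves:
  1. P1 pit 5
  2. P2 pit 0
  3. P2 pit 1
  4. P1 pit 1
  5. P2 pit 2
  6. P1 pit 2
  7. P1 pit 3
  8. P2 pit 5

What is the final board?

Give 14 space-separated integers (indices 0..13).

Answer: 5 1 1 1 7 2 3 1 1 0 8 5 0 3

Derivation:
Move 1: P1 pit5 -> P1=[3,2,3,3,4,0](1) P2=[3,4,3,5,3,4](0)
Move 2: P2 pit0 -> P1=[3,2,3,3,4,0](1) P2=[0,5,4,6,3,4](0)
Move 3: P2 pit1 -> P1=[3,2,3,3,4,0](1) P2=[0,0,5,7,4,5](1)
Move 4: P1 pit1 -> P1=[3,0,4,4,4,0](1) P2=[0,0,5,7,4,5](1)
Move 5: P2 pit2 -> P1=[4,0,4,4,4,0](1) P2=[0,0,0,8,5,6](2)
Move 6: P1 pit2 -> P1=[4,0,0,5,5,1](2) P2=[0,0,0,8,5,6](2)
Move 7: P1 pit3 -> P1=[4,0,0,0,6,2](3) P2=[1,1,0,8,5,6](2)
Move 8: P2 pit5 -> P1=[5,1,1,1,7,2](3) P2=[1,1,0,8,5,0](3)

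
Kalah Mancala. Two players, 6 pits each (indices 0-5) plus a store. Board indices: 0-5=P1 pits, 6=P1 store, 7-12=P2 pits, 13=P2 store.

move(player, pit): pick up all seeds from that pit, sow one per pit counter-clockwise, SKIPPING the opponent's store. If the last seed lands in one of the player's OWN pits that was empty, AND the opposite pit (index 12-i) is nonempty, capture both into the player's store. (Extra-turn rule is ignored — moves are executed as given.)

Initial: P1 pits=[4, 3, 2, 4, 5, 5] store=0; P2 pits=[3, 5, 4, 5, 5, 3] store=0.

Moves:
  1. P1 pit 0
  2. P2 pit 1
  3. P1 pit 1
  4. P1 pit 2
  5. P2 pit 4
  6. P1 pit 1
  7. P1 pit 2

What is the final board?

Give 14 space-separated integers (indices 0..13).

Answer: 1 0 0 9 9 7 1 3 0 5 6 0 5 2

Derivation:
Move 1: P1 pit0 -> P1=[0,4,3,5,6,5](0) P2=[3,5,4,5,5,3](0)
Move 2: P2 pit1 -> P1=[0,4,3,5,6,5](0) P2=[3,0,5,6,6,4](1)
Move 3: P1 pit1 -> P1=[0,0,4,6,7,6](0) P2=[3,0,5,6,6,4](1)
Move 4: P1 pit2 -> P1=[0,0,0,7,8,7](1) P2=[3,0,5,6,6,4](1)
Move 5: P2 pit4 -> P1=[1,1,1,8,8,7](1) P2=[3,0,5,6,0,5](2)
Move 6: P1 pit1 -> P1=[1,0,2,8,8,7](1) P2=[3,0,5,6,0,5](2)
Move 7: P1 pit2 -> P1=[1,0,0,9,9,7](1) P2=[3,0,5,6,0,5](2)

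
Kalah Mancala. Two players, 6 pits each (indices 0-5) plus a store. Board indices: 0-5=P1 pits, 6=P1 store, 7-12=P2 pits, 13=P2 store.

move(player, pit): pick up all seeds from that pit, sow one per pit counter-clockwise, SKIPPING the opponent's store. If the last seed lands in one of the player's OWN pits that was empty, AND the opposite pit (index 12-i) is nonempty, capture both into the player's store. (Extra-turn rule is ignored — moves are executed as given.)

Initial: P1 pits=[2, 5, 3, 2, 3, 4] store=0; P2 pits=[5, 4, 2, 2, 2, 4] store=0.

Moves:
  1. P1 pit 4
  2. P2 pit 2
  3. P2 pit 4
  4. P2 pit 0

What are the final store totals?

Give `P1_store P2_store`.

Answer: 1 2

Derivation:
Move 1: P1 pit4 -> P1=[2,5,3,2,0,5](1) P2=[6,4,2,2,2,4](0)
Move 2: P2 pit2 -> P1=[2,5,3,2,0,5](1) P2=[6,4,0,3,3,4](0)
Move 3: P2 pit4 -> P1=[3,5,3,2,0,5](1) P2=[6,4,0,3,0,5](1)
Move 4: P2 pit0 -> P1=[3,5,3,2,0,5](1) P2=[0,5,1,4,1,6](2)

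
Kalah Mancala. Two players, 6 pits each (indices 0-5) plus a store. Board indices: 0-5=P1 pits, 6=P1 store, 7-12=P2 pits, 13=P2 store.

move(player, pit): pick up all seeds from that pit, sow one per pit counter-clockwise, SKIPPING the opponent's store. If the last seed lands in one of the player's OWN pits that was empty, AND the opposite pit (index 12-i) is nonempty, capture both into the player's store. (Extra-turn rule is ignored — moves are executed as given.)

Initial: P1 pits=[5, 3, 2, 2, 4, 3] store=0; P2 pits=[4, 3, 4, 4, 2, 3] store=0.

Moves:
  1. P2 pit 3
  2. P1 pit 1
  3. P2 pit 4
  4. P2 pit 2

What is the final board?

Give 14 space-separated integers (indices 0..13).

Move 1: P2 pit3 -> P1=[6,3,2,2,4,3](0) P2=[4,3,4,0,3,4](1)
Move 2: P1 pit1 -> P1=[6,0,3,3,5,3](0) P2=[4,3,4,0,3,4](1)
Move 3: P2 pit4 -> P1=[7,0,3,3,5,3](0) P2=[4,3,4,0,0,5](2)
Move 4: P2 pit2 -> P1=[7,0,3,3,5,3](0) P2=[4,3,0,1,1,6](3)

Answer: 7 0 3 3 5 3 0 4 3 0 1 1 6 3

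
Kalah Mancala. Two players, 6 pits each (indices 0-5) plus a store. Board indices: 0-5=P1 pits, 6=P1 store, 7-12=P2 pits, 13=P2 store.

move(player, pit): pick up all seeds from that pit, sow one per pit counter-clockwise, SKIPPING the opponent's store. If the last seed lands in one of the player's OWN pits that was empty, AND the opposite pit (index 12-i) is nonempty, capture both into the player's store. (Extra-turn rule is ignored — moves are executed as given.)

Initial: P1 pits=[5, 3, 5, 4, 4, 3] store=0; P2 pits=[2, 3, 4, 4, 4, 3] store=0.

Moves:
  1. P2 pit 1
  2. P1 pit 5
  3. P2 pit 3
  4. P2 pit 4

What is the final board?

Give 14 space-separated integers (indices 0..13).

Move 1: P2 pit1 -> P1=[5,3,5,4,4,3](0) P2=[2,0,5,5,5,3](0)
Move 2: P1 pit5 -> P1=[5,3,5,4,4,0](1) P2=[3,1,5,5,5,3](0)
Move 3: P2 pit3 -> P1=[6,4,5,4,4,0](1) P2=[3,1,5,0,6,4](1)
Move 4: P2 pit4 -> P1=[7,5,6,5,4,0](1) P2=[3,1,5,0,0,5](2)

Answer: 7 5 6 5 4 0 1 3 1 5 0 0 5 2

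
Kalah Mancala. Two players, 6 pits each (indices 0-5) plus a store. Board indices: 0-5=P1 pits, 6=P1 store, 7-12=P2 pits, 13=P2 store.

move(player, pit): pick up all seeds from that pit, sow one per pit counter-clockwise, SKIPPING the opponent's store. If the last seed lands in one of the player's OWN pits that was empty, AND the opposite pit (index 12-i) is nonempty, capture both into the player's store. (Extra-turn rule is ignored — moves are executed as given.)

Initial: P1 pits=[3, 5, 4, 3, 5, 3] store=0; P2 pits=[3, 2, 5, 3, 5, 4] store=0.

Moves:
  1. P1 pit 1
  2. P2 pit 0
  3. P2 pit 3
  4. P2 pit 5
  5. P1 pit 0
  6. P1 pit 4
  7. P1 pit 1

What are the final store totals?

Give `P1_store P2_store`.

Answer: 2 2

Derivation:
Move 1: P1 pit1 -> P1=[3,0,5,4,6,4](1) P2=[3,2,5,3,5,4](0)
Move 2: P2 pit0 -> P1=[3,0,5,4,6,4](1) P2=[0,3,6,4,5,4](0)
Move 3: P2 pit3 -> P1=[4,0,5,4,6,4](1) P2=[0,3,6,0,6,5](1)
Move 4: P2 pit5 -> P1=[5,1,6,5,6,4](1) P2=[0,3,6,0,6,0](2)
Move 5: P1 pit0 -> P1=[0,2,7,6,7,5](1) P2=[0,3,6,0,6,0](2)
Move 6: P1 pit4 -> P1=[0,2,7,6,0,6](2) P2=[1,4,7,1,7,0](2)
Move 7: P1 pit1 -> P1=[0,0,8,7,0,6](2) P2=[1,4,7,1,7,0](2)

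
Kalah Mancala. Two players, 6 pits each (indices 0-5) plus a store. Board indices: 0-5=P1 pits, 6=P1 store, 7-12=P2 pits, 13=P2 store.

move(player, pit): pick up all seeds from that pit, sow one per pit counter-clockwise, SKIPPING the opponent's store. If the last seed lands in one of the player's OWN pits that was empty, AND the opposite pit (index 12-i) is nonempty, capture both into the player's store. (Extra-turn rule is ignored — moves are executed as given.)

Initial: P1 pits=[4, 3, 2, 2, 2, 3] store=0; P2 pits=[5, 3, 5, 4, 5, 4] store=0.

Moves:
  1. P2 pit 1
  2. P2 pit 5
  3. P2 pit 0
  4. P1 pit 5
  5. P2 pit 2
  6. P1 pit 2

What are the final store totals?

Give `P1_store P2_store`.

Answer: 2 8

Derivation:
Move 1: P2 pit1 -> P1=[4,3,2,2,2,3](0) P2=[5,0,6,5,6,4](0)
Move 2: P2 pit5 -> P1=[5,4,3,2,2,3](0) P2=[5,0,6,5,6,0](1)
Move 3: P2 pit0 -> P1=[0,4,3,2,2,3](0) P2=[0,1,7,6,7,0](7)
Move 4: P1 pit5 -> P1=[0,4,3,2,2,0](1) P2=[1,2,7,6,7,0](7)
Move 5: P2 pit2 -> P1=[1,5,4,2,2,0](1) P2=[1,2,0,7,8,1](8)
Move 6: P1 pit2 -> P1=[1,5,0,3,3,1](2) P2=[1,2,0,7,8,1](8)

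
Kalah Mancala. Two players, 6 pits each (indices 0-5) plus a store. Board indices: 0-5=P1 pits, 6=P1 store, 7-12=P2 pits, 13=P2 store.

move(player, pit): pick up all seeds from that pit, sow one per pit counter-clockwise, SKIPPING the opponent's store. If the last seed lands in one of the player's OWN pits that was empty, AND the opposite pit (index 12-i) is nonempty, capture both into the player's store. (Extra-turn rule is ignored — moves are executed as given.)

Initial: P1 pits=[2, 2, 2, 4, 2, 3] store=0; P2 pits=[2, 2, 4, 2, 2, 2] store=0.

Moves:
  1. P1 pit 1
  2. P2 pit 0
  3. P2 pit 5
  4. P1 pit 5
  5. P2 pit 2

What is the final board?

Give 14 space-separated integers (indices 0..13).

Answer: 4 0 3 5 2 0 1 1 4 0 3 3 1 2

Derivation:
Move 1: P1 pit1 -> P1=[2,0,3,5,2,3](0) P2=[2,2,4,2,2,2](0)
Move 2: P2 pit0 -> P1=[2,0,3,5,2,3](0) P2=[0,3,5,2,2,2](0)
Move 3: P2 pit5 -> P1=[3,0,3,5,2,3](0) P2=[0,3,5,2,2,0](1)
Move 4: P1 pit5 -> P1=[3,0,3,5,2,0](1) P2=[1,4,5,2,2,0](1)
Move 5: P2 pit2 -> P1=[4,0,3,5,2,0](1) P2=[1,4,0,3,3,1](2)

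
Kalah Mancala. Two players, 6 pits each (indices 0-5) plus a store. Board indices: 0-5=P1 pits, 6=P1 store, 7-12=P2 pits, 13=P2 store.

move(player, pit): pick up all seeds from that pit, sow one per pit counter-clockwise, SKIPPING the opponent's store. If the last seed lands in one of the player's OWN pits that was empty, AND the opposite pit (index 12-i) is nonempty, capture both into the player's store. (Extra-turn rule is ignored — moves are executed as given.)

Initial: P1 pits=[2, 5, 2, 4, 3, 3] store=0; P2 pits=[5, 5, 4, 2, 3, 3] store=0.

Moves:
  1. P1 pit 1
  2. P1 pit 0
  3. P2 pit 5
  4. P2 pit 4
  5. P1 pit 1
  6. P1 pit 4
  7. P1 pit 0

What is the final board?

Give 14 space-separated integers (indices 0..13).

Move 1: P1 pit1 -> P1=[2,0,3,5,4,4](1) P2=[5,5,4,2,3,3](0)
Move 2: P1 pit0 -> P1=[0,1,4,5,4,4](1) P2=[5,5,4,2,3,3](0)
Move 3: P2 pit5 -> P1=[1,2,4,5,4,4](1) P2=[5,5,4,2,3,0](1)
Move 4: P2 pit4 -> P1=[2,2,4,5,4,4](1) P2=[5,5,4,2,0,1](2)
Move 5: P1 pit1 -> P1=[2,0,5,6,4,4](1) P2=[5,5,4,2,0,1](2)
Move 6: P1 pit4 -> P1=[2,0,5,6,0,5](2) P2=[6,6,4,2,0,1](2)
Move 7: P1 pit0 -> P1=[0,1,6,6,0,5](2) P2=[6,6,4,2,0,1](2)

Answer: 0 1 6 6 0 5 2 6 6 4 2 0 1 2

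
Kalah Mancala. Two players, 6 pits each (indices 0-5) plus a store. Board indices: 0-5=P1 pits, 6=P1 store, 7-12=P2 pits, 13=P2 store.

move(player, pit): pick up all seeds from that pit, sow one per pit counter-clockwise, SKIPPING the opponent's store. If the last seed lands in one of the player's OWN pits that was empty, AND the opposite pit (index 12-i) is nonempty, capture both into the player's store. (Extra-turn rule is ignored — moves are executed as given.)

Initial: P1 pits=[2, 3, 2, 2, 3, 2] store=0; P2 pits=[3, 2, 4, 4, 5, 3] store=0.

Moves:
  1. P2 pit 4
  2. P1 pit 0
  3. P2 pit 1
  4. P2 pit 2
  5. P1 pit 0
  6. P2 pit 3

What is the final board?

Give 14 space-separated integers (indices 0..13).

Answer: 1 7 5 3 3 2 0 3 0 0 0 2 6 3

Derivation:
Move 1: P2 pit4 -> P1=[3,4,3,2,3,2](0) P2=[3,2,4,4,0,4](1)
Move 2: P1 pit0 -> P1=[0,5,4,3,3,2](0) P2=[3,2,4,4,0,4](1)
Move 3: P2 pit1 -> P1=[0,5,4,3,3,2](0) P2=[3,0,5,5,0,4](1)
Move 4: P2 pit2 -> P1=[1,5,4,3,3,2](0) P2=[3,0,0,6,1,5](2)
Move 5: P1 pit0 -> P1=[0,6,4,3,3,2](0) P2=[3,0,0,6,1,5](2)
Move 6: P2 pit3 -> P1=[1,7,5,3,3,2](0) P2=[3,0,0,0,2,6](3)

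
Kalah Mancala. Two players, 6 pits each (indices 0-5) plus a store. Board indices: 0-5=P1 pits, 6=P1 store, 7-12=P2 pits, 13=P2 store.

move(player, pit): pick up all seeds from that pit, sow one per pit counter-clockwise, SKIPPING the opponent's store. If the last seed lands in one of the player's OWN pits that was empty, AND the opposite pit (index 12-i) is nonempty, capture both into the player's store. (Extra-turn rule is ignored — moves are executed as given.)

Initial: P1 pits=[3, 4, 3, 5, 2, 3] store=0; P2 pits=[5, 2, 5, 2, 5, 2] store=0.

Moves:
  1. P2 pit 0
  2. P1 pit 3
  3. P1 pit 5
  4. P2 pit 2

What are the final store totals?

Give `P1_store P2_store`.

Answer: 2 1

Derivation:
Move 1: P2 pit0 -> P1=[3,4,3,5,2,3](0) P2=[0,3,6,3,6,3](0)
Move 2: P1 pit3 -> P1=[3,4,3,0,3,4](1) P2=[1,4,6,3,6,3](0)
Move 3: P1 pit5 -> P1=[3,4,3,0,3,0](2) P2=[2,5,7,3,6,3](0)
Move 4: P2 pit2 -> P1=[4,5,4,0,3,0](2) P2=[2,5,0,4,7,4](1)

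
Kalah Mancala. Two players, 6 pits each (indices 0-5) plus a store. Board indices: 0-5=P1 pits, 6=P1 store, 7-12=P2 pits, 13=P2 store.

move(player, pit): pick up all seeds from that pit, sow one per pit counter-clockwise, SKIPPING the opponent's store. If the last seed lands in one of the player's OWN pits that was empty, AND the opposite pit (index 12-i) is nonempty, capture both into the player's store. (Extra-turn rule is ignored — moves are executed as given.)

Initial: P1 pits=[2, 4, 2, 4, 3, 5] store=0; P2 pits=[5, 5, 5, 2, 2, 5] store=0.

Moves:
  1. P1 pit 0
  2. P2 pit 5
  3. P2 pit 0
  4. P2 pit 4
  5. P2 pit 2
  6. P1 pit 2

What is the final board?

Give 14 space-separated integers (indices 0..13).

Move 1: P1 pit0 -> P1=[0,5,3,4,3,5](0) P2=[5,5,5,2,2,5](0)
Move 2: P2 pit5 -> P1=[1,6,4,5,3,5](0) P2=[5,5,5,2,2,0](1)
Move 3: P2 pit0 -> P1=[0,6,4,5,3,5](0) P2=[0,6,6,3,3,0](3)
Move 4: P2 pit4 -> P1=[1,6,4,5,3,5](0) P2=[0,6,6,3,0,1](4)
Move 5: P2 pit2 -> P1=[2,7,4,5,3,5](0) P2=[0,6,0,4,1,2](5)
Move 6: P1 pit2 -> P1=[2,7,0,6,4,6](1) P2=[0,6,0,4,1,2](5)

Answer: 2 7 0 6 4 6 1 0 6 0 4 1 2 5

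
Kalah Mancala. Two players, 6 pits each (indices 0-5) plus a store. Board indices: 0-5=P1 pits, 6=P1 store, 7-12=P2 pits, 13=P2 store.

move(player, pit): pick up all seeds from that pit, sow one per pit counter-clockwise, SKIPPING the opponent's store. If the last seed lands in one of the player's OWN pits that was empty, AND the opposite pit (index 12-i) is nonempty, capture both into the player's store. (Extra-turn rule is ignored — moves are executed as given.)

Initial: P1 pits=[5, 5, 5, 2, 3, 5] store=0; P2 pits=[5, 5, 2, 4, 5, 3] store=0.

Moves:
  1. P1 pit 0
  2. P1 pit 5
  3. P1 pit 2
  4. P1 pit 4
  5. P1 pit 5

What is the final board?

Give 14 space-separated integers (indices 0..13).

Move 1: P1 pit0 -> P1=[0,6,6,3,4,6](0) P2=[5,5,2,4,5,3](0)
Move 2: P1 pit5 -> P1=[0,6,6,3,4,0](1) P2=[6,6,3,5,6,3](0)
Move 3: P1 pit2 -> P1=[0,6,0,4,5,1](2) P2=[7,7,3,5,6,3](0)
Move 4: P1 pit4 -> P1=[0,6,0,4,0,2](3) P2=[8,8,4,5,6,3](0)
Move 5: P1 pit5 -> P1=[0,6,0,4,0,0](4) P2=[9,8,4,5,6,3](0)

Answer: 0 6 0 4 0 0 4 9 8 4 5 6 3 0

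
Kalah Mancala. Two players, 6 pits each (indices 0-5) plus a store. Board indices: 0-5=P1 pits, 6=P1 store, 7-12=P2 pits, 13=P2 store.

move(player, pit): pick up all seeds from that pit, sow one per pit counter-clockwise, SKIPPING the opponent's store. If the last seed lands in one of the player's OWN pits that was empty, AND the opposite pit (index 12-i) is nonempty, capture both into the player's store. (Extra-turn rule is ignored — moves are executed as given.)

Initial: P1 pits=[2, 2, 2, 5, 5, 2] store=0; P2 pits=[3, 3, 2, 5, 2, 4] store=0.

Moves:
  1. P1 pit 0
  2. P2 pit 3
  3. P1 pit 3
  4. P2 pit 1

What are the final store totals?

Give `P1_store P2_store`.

Move 1: P1 pit0 -> P1=[0,3,3,5,5,2](0) P2=[3,3,2,5,2,4](0)
Move 2: P2 pit3 -> P1=[1,4,3,5,5,2](0) P2=[3,3,2,0,3,5](1)
Move 3: P1 pit3 -> P1=[1,4,3,0,6,3](1) P2=[4,4,2,0,3,5](1)
Move 4: P2 pit1 -> P1=[1,4,3,0,6,3](1) P2=[4,0,3,1,4,6](1)

Answer: 1 1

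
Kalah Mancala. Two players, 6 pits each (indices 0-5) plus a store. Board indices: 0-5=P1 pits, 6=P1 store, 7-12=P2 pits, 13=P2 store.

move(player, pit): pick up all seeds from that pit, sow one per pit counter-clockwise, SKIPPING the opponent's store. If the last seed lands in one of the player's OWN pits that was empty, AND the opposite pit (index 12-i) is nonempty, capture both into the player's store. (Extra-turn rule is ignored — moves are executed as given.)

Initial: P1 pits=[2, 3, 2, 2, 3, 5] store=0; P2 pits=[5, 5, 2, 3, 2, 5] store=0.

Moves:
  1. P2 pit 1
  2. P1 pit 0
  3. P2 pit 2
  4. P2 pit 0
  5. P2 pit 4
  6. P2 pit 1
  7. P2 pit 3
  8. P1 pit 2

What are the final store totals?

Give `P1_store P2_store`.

Answer: 1 3

Derivation:
Move 1: P2 pit1 -> P1=[2,3,2,2,3,5](0) P2=[5,0,3,4,3,6](1)
Move 2: P1 pit0 -> P1=[0,4,3,2,3,5](0) P2=[5,0,3,4,3,6](1)
Move 3: P2 pit2 -> P1=[0,4,3,2,3,5](0) P2=[5,0,0,5,4,7](1)
Move 4: P2 pit0 -> P1=[0,4,3,2,3,5](0) P2=[0,1,1,6,5,8](1)
Move 5: P2 pit4 -> P1=[1,5,4,2,3,5](0) P2=[0,1,1,6,0,9](2)
Move 6: P2 pit1 -> P1=[1,5,4,2,3,5](0) P2=[0,0,2,6,0,9](2)
Move 7: P2 pit3 -> P1=[2,6,5,2,3,5](0) P2=[0,0,2,0,1,10](3)
Move 8: P1 pit2 -> P1=[2,6,0,3,4,6](1) P2=[1,0,2,0,1,10](3)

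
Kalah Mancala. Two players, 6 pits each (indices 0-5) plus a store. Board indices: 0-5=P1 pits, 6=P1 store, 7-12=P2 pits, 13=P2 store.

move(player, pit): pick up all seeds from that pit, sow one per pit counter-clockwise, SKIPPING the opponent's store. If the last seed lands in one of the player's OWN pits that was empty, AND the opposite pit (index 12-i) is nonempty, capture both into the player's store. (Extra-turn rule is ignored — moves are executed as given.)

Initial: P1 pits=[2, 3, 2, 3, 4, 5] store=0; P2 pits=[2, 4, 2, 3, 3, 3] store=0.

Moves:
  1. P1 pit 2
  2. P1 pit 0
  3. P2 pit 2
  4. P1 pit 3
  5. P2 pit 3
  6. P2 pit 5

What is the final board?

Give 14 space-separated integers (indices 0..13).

Answer: 1 5 0 0 6 6 5 3 4 0 0 5 0 1

Derivation:
Move 1: P1 pit2 -> P1=[2,3,0,4,5,5](0) P2=[2,4,2,3,3,3](0)
Move 2: P1 pit0 -> P1=[0,4,0,4,5,5](4) P2=[2,4,2,0,3,3](0)
Move 3: P2 pit2 -> P1=[0,4,0,4,5,5](4) P2=[2,4,0,1,4,3](0)
Move 4: P1 pit3 -> P1=[0,4,0,0,6,6](5) P2=[3,4,0,1,4,3](0)
Move 5: P2 pit3 -> P1=[0,4,0,0,6,6](5) P2=[3,4,0,0,5,3](0)
Move 6: P2 pit5 -> P1=[1,5,0,0,6,6](5) P2=[3,4,0,0,5,0](1)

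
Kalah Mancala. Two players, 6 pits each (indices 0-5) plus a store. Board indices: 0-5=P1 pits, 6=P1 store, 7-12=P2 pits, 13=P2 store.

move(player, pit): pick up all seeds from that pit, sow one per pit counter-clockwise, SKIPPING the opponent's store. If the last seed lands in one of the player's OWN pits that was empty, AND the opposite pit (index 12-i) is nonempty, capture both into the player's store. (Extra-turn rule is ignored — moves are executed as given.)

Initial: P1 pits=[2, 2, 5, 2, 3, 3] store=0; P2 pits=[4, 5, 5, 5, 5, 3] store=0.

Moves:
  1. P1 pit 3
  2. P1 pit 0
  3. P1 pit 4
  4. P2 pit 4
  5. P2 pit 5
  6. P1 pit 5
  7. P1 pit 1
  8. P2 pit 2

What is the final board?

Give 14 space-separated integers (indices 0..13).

Move 1: P1 pit3 -> P1=[2,2,5,0,4,4](0) P2=[4,5,5,5,5,3](0)
Move 2: P1 pit0 -> P1=[0,3,6,0,4,4](0) P2=[4,5,5,5,5,3](0)
Move 3: P1 pit4 -> P1=[0,3,6,0,0,5](1) P2=[5,6,5,5,5,3](0)
Move 4: P2 pit4 -> P1=[1,4,7,0,0,5](1) P2=[5,6,5,5,0,4](1)
Move 5: P2 pit5 -> P1=[2,5,8,0,0,5](1) P2=[5,6,5,5,0,0](2)
Move 6: P1 pit5 -> P1=[2,5,8,0,0,0](2) P2=[6,7,6,6,0,0](2)
Move 7: P1 pit1 -> P1=[2,0,9,1,1,1](3) P2=[6,7,6,6,0,0](2)
Move 8: P2 pit2 -> P1=[3,1,9,1,1,1](3) P2=[6,7,0,7,1,1](3)

Answer: 3 1 9 1 1 1 3 6 7 0 7 1 1 3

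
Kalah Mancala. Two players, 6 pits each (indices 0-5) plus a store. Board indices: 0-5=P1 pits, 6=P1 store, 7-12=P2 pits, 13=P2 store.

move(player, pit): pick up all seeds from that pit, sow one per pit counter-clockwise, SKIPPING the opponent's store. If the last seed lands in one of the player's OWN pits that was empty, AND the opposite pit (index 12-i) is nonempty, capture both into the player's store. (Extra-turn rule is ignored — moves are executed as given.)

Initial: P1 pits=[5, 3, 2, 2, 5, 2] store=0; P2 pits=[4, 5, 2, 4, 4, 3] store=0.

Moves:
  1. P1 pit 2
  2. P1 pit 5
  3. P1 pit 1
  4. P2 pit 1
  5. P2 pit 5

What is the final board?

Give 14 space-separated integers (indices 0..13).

Move 1: P1 pit2 -> P1=[5,3,0,3,6,2](0) P2=[4,5,2,4,4,3](0)
Move 2: P1 pit5 -> P1=[5,3,0,3,6,0](1) P2=[5,5,2,4,4,3](0)
Move 3: P1 pit1 -> P1=[5,0,1,4,7,0](1) P2=[5,5,2,4,4,3](0)
Move 4: P2 pit1 -> P1=[5,0,1,4,7,0](1) P2=[5,0,3,5,5,4](1)
Move 5: P2 pit5 -> P1=[6,1,2,4,7,0](1) P2=[5,0,3,5,5,0](2)

Answer: 6 1 2 4 7 0 1 5 0 3 5 5 0 2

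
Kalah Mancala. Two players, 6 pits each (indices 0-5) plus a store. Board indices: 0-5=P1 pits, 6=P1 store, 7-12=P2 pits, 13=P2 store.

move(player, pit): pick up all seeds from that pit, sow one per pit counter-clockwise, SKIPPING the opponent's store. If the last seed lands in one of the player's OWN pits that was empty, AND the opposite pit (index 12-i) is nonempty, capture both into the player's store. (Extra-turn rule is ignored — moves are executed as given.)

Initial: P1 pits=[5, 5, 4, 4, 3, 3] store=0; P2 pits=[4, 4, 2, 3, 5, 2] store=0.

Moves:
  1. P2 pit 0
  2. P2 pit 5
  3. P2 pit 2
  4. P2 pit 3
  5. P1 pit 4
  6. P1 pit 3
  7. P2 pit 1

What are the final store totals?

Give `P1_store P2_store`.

Answer: 2 10

Derivation:
Move 1: P2 pit0 -> P1=[5,5,4,4,3,3](0) P2=[0,5,3,4,6,2](0)
Move 2: P2 pit5 -> P1=[6,5,4,4,3,3](0) P2=[0,5,3,4,6,0](1)
Move 3: P2 pit2 -> P1=[0,5,4,4,3,3](0) P2=[0,5,0,5,7,0](8)
Move 4: P2 pit3 -> P1=[1,6,4,4,3,3](0) P2=[0,5,0,0,8,1](9)
Move 5: P1 pit4 -> P1=[1,6,4,4,0,4](1) P2=[1,5,0,0,8,1](9)
Move 6: P1 pit3 -> P1=[1,6,4,0,1,5](2) P2=[2,5,0,0,8,1](9)
Move 7: P2 pit1 -> P1=[1,6,4,0,1,5](2) P2=[2,0,1,1,9,2](10)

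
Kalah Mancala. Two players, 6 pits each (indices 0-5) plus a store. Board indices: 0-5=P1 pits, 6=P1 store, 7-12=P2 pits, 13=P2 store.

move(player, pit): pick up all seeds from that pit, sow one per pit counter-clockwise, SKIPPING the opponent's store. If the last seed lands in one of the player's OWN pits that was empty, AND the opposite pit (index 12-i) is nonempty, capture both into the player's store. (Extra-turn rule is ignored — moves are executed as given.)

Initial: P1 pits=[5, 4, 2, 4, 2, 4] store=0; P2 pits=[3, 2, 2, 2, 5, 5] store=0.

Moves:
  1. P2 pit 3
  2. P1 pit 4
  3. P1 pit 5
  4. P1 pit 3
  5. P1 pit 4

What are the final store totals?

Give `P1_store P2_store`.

Move 1: P2 pit3 -> P1=[5,4,2,4,2,4](0) P2=[3,2,2,0,6,6](0)
Move 2: P1 pit4 -> P1=[5,4,2,4,0,5](1) P2=[3,2,2,0,6,6](0)
Move 3: P1 pit5 -> P1=[5,4,2,4,0,0](2) P2=[4,3,3,1,6,6](0)
Move 4: P1 pit3 -> P1=[5,4,2,0,1,1](3) P2=[5,3,3,1,6,6](0)
Move 5: P1 pit4 -> P1=[5,4,2,0,0,2](3) P2=[5,3,3,1,6,6](0)

Answer: 3 0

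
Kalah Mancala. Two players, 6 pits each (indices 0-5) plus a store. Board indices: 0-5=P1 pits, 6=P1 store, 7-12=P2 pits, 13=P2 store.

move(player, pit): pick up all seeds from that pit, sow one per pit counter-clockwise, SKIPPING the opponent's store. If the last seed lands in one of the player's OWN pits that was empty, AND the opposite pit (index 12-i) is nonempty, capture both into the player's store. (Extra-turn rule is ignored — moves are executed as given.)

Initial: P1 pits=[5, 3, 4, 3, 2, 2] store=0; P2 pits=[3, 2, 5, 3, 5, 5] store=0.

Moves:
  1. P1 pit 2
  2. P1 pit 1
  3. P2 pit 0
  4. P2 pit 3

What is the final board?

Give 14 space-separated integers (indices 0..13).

Move 1: P1 pit2 -> P1=[5,3,0,4,3,3](1) P2=[3,2,5,3,5,5](0)
Move 2: P1 pit1 -> P1=[5,0,1,5,4,3](1) P2=[3,2,5,3,5,5](0)
Move 3: P2 pit0 -> P1=[5,0,1,5,4,3](1) P2=[0,3,6,4,5,5](0)
Move 4: P2 pit3 -> P1=[6,0,1,5,4,3](1) P2=[0,3,6,0,6,6](1)

Answer: 6 0 1 5 4 3 1 0 3 6 0 6 6 1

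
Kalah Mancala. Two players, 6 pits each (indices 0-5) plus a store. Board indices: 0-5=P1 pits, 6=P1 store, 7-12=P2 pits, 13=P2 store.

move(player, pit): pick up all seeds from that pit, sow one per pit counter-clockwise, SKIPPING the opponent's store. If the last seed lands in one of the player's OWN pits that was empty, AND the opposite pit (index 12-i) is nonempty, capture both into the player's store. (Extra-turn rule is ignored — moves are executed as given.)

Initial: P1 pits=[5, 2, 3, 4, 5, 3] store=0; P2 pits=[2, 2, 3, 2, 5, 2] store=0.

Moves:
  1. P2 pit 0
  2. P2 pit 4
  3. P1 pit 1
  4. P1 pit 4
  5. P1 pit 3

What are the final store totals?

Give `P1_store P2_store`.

Move 1: P2 pit0 -> P1=[5,2,3,4,5,3](0) P2=[0,3,4,2,5,2](0)
Move 2: P2 pit4 -> P1=[6,3,4,4,5,3](0) P2=[0,3,4,2,0,3](1)
Move 3: P1 pit1 -> P1=[6,0,5,5,6,3](0) P2=[0,3,4,2,0,3](1)
Move 4: P1 pit4 -> P1=[6,0,5,5,0,4](1) P2=[1,4,5,3,0,3](1)
Move 5: P1 pit3 -> P1=[6,0,5,0,1,5](2) P2=[2,5,5,3,0,3](1)

Answer: 2 1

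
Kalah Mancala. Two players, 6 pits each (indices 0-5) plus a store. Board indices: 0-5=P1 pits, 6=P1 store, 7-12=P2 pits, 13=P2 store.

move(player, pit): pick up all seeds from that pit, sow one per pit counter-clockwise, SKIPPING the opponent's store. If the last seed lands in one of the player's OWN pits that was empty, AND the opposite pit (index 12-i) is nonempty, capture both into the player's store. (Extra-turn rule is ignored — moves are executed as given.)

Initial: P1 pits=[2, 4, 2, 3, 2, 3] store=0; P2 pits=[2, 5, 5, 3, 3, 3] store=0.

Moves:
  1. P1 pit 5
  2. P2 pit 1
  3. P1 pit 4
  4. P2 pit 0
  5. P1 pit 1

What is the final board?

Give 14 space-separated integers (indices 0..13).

Move 1: P1 pit5 -> P1=[2,4,2,3,2,0](1) P2=[3,6,5,3,3,3](0)
Move 2: P2 pit1 -> P1=[3,4,2,3,2,0](1) P2=[3,0,6,4,4,4](1)
Move 3: P1 pit4 -> P1=[3,4,2,3,0,1](2) P2=[3,0,6,4,4,4](1)
Move 4: P2 pit0 -> P1=[3,4,2,3,0,1](2) P2=[0,1,7,5,4,4](1)
Move 5: P1 pit1 -> P1=[3,0,3,4,1,2](2) P2=[0,1,7,5,4,4](1)

Answer: 3 0 3 4 1 2 2 0 1 7 5 4 4 1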